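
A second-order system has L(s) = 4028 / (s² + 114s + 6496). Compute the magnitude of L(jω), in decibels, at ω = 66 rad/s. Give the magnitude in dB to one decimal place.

-5.8 dB

|(j66)² + 114(j66) + 6496| = |2140 + j7524| = 7822
|L(j66)| = 4028 / 7822 = 0.51493
20 log₁₀(0.51493) = -5.77 dB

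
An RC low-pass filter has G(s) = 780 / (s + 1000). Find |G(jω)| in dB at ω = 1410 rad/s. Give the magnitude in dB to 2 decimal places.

-6.91 dB

|j1410 + 1000| = √(1410² + 1000²) = 1729
|G(j1410)| = 780 / 1729 = 0.45123
20 log₁₀(0.45123) = -6.912 dB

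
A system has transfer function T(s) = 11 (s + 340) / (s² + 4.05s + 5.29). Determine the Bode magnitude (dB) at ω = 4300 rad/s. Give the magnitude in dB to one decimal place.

-51.8 dB

|j4300 + 340| = √(4300² + 340²) = 4313
|(j4300)² + 4.05(j4300) + 5.29| = |-1.849e+07 + j17415| = 1.849e+07
|T(j4300)| = 11 × 4313 / 1.849e+07 = 0.0025661
20 log₁₀(0.0025661) = -51.81 dB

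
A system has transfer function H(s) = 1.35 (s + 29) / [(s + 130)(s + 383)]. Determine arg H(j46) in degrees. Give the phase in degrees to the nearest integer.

∠(j46 + 29) = arctan(46/29) = 57.77°
∠(j46 + 130) = arctan(46/130) = 19.49°
∠(j46 + 383) = arctan(46/383) = 6.85°
∠H(j46) = 57.77° − (19.49° + 6.85°) = 31.44°

31 deg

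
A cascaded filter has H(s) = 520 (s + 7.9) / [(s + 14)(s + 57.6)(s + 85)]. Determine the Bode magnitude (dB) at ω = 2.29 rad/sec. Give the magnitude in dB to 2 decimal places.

-24.22 dB

|j2.29 + 7.9| = √(2.29² + 7.9²) = 8.225
|j2.29 + 14| = √(2.29² + 14²) = 14.19
|j2.29 + 57.6| = √(2.29² + 57.6²) = 57.65
|j2.29 + 85| = √(2.29² + 85²) = 85.03
|H(j2.29)| = 520 × 8.225 / (14.19 × 57.65 × 85.03) = 0.06151
20 log₁₀(0.06151) = -24.221 dB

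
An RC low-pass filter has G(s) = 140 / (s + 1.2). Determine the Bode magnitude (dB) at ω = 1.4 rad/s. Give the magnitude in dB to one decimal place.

|j1.4 + 1.2| = √(1.4² + 1.2²) = 1.844
|G(j1.4)| = 140 / 1.844 = 75.926
20 log₁₀(75.926) = 37.61 dB

37.6 dB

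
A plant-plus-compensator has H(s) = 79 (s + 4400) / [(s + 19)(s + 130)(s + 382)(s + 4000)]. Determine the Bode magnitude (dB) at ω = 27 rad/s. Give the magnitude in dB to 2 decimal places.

|j27 + 4400| = √(27² + 4400²) = 4400
|j27 + 19| = √(27² + 19²) = 33.02
|j27 + 130| = √(27² + 130²) = 132.8
|j27 + 382| = √(27² + 382²) = 383
|j27 + 4000| = √(27² + 4000²) = 4000
|H(j27)| = 79 × 4400 / (33.02 × 132.8 × 383 × 4000) = 5.1766e-05
20 log₁₀(5.1766e-05) = -85.719 dB

-85.72 dB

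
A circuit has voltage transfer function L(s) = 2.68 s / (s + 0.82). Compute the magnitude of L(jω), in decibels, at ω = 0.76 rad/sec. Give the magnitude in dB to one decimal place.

|j0.76| = 0.76
|j0.76 + 0.82| = √(0.76² + 0.82²) = 1.118
|L(j0.76)| = 2.68 × 0.76 / 1.118 = 1.8218
20 log₁₀(1.8218) = 5.21 dB

5.2 dB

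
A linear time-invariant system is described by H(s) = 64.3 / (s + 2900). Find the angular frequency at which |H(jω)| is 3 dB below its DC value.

2900 rad/s

For a single-pole low-pass, the −3 dB point is at the pole: ω = 2900 rad/s.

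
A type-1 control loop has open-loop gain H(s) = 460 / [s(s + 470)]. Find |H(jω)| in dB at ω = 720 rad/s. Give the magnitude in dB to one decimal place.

-62.6 dB

|j720 + 470| = √(720² + 470²) = 859.8
|j720| = 720
|H(j720)| = 460 / (859.8 × 720) = 0.00074304
20 log₁₀(0.00074304) = -62.58 dB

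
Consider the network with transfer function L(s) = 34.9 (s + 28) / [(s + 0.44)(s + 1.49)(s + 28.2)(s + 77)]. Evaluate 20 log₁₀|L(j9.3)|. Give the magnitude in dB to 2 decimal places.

-45.85 dB

|j9.3 + 28| = √(9.3² + 28²) = 29.5
|j9.3 + 0.44| = √(9.3² + 0.44²) = 9.31
|j9.3 + 1.49| = √(9.3² + 1.49²) = 9.419
|j9.3 + 28.2| = √(9.3² + 28.2²) = 29.69
|j9.3 + 77| = √(9.3² + 77²) = 77.56
|L(j9.3)| = 34.9 × 29.5 / (9.31 × 9.419 × 29.69 × 77.56) = 0.0050986
20 log₁₀(0.0050986) = -45.851 dB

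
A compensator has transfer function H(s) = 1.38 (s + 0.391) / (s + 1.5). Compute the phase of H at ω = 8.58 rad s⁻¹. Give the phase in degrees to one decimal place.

7.3°

∠(j8.58 + 0.391) = arctan(8.58/0.391) = 87.39°
∠(j8.58 + 1.5) = arctan(8.58/1.5) = 80.08°
∠H(j8.58) = 87.39° − 80.08° = 7.31°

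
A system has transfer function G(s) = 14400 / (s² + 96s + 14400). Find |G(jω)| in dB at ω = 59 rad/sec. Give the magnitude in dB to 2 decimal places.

1.37 dB

|(j59)² + 96(j59) + 14400| = |10919 + j5664| = 1.23e+04
|G(j59)| = 14400 / 1.23e+04 = 1.1707
20 log₁₀(1.1707) = 1.369 dB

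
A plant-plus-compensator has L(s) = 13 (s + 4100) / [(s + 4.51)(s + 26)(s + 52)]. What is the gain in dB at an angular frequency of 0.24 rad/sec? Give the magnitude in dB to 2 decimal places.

|j0.24 + 4100| = √(0.24² + 4100²) = 4100
|j0.24 + 4.51| = √(0.24² + 4.51²) = 4.516
|j0.24 + 26| = √(0.24² + 26²) = 26
|j0.24 + 52| = √(0.24² + 52²) = 52
|L(j0.24)| = 13 × 4100 / (4.516 × 26 × 52) = 8.7284
20 log₁₀(8.7284) = 18.819 dB

18.82 dB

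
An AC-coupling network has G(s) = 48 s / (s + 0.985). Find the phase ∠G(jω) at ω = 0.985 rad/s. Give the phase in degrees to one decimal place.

45.0 deg

∠(j0.985) = 90.00°
∠(j0.985 + 0.985) = arctan(0.985/0.985) = 45.00°
∠G(j0.985) = 90.00° − 45.00° = 45.00°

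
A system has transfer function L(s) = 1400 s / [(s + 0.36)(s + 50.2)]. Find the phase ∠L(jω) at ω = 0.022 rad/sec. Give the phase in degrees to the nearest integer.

∠(j0.022) = 90.00°
∠(j0.022 + 0.36) = arctan(0.022/0.36) = 3.50°
∠(j0.022 + 50.2) = arctan(0.022/50.2) = 0.03°
∠L(j0.022) = 90.00° − (3.50° + 0.03°) = 86.48°

86 deg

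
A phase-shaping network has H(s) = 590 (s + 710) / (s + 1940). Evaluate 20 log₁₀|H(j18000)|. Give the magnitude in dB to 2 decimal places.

55.37 dB

|j18000 + 710| = √(18000² + 710²) = 1.801e+04
|j18000 + 1940| = √(18000² + 1940²) = 1.81e+04
|H(j18000)| = 590 × 1.801e+04 / 1.81e+04 = 587.06
20 log₁₀(587.06) = 55.374 dB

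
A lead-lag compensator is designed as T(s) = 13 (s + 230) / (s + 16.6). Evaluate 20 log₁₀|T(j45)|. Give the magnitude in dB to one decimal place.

|j45 + 230| = √(45² + 230²) = 234.4
|j45 + 16.6| = √(45² + 16.6²) = 47.96
|T(j45)| = 13 × 234.4 / 47.96 = 63.52
20 log₁₀(63.52) = 36.06 dB

36.1 dB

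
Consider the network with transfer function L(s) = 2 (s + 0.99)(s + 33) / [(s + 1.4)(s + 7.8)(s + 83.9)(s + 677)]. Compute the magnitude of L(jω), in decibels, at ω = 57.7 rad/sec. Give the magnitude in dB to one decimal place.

|j57.7 + 0.99| = √(57.7² + 0.99²) = 57.71
|j57.7 + 33| = √(57.7² + 33²) = 66.47
|j57.7 + 1.4| = √(57.7² + 1.4²) = 57.72
|j57.7 + 7.8| = √(57.7² + 7.8²) = 58.22
|j57.7 + 83.9| = √(57.7² + 83.9²) = 101.8
|j57.7 + 677| = √(57.7² + 677²) = 679.5
|L(j57.7)| = 2 × 57.71 × 66.47 / (57.72 × 58.22 × 101.8 × 679.5) = 3.2996e-05
20 log₁₀(3.2996e-05) = -89.63 dB

-89.6 dB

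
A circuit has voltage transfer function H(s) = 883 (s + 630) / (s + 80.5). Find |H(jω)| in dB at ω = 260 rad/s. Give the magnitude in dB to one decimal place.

66.9 dB

|j260 + 630| = √(260² + 630²) = 681.5
|j260 + 80.5| = √(260² + 80.5²) = 272.2
|H(j260)| = 883 × 681.5 / 272.2 = 2211.1
20 log₁₀(2211.1) = 66.89 dB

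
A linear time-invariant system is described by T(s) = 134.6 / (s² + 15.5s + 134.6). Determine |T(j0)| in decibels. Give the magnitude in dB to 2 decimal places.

0.00 dB

T(0) = 134.6 / 134.6 = 1
20 log₁₀(1) = 0.000 dB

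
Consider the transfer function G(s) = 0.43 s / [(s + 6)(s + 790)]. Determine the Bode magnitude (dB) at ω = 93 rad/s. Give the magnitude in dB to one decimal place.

|j93| = 93
|j93 + 6| = √(93² + 6²) = 93.19
|j93 + 790| = √(93² + 790²) = 795.5
|G(j93)| = 0.43 × 93 / (93.19 × 795.5) = 0.00053945
20 log₁₀(0.00053945) = -65.36 dB

-65.4 dB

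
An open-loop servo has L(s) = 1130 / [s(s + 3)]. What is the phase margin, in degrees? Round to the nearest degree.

5°

Gain crossover: |L(jω)| = 1 at ω ≈ 33.5 rad/s.
∠L(j33.5) = −90° − arctan(33.5/3) ≈ -174.89°
PM = 180° + (-174.89°) = 5.11°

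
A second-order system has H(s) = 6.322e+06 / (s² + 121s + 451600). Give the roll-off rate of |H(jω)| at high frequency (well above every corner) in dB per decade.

With 0 zeros and 2 poles, the high-frequency asymptotic slope is 20 × (0 − 2) = -40 dB/decade.

-40 dB/decade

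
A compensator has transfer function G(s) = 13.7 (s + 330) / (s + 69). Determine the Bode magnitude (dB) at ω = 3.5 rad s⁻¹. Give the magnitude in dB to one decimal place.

36.3 dB

|j3.5 + 330| = √(3.5² + 330²) = 330
|j3.5 + 69| = √(3.5² + 69²) = 69.09
|G(j3.5)| = 13.7 × 330 / 69.09 = 65.441
20 log₁₀(65.441) = 36.32 dB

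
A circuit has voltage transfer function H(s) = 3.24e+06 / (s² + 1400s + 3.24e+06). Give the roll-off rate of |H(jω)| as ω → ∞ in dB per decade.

-40 dB/decade

With 0 zeros and 2 poles, the high-frequency asymptotic slope is 20 × (0 − 2) = -40 dB/decade.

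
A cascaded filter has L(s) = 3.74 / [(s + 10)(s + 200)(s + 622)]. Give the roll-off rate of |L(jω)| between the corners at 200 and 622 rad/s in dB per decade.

-40 dB/decade

In this band the factors already past their corner are: pole at 10, pole at 200; net slope = -40 dB/decade.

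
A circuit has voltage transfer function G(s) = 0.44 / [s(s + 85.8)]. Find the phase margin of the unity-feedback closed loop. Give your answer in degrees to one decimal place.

90.0°

Gain crossover: |G(jω)| = 1 at ω ≈ 0.00513 rad/s.
∠G(j0.00513) = −90° − arctan(0.00513/85.8) ≈ -90.00°
PM = 180° + (-90.00°) = 90.00°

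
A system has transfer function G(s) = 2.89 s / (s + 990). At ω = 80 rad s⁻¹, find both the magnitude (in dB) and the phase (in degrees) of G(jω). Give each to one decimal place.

|j80| = 80
|j80 + 990| = √(80² + 990²) = 993.2
|G(j80)| = 2.89 × 80 / 993.2 = 0.23278
20 log₁₀(0.23278) = -12.66 dB
∠(j80) = 90.00°
∠(j80 + 990) = arctan(80/990) = 4.62°
∠G(j80) = 90.00° − 4.62° = 85.38°

|G| = -12.7 dB, ∠G = 85.4°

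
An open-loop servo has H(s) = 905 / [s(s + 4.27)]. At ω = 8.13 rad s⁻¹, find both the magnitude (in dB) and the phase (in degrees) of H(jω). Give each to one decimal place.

|j8.13 + 4.27| = √(8.13² + 4.27²) = 9.183
|j8.13| = 8.13
|H(j8.13)| = 905 / (9.183 × 8.13) = 12.122
20 log₁₀(12.122) = 21.67 dB
∠(j8.13 + 4.27) = arctan(8.13/4.27) = 62.29°
∠(j8.13) = 90.00°
∠H(j8.13) = − (62.29° + 90.00°) = -152.29°

|H| = 21.7 dB, ∠H = -152.3 deg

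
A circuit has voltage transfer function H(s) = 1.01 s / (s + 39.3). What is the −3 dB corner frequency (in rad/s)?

39.3 rad/s

For a single-pole high-pass, the −3 dB point is at the pole: ω = 39.3 rad/s.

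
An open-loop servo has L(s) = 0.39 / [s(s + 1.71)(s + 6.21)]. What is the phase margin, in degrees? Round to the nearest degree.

Gain crossover: |L(jω)| = 1 at ω ≈ 0.0367 rad s⁻¹.
∠L(j0.0367) = −90° − arctan(0.0367/1.71) − arctan(0.0367/6.21) ≈ -91.57°
PM = 180° + (-91.57°) = 88.43°

88°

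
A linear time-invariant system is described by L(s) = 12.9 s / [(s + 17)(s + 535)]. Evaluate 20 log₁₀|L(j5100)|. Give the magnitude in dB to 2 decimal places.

-51.99 dB

|j5100| = 5100
|j5100 + 17| = √(5100² + 17²) = 5100
|j5100 + 535| = √(5100² + 535²) = 5128
|L(j5100)| = 12.9 × 5100 / (5100 × 5128) = 0.0025156
20 log₁₀(0.0025156) = -51.987 dB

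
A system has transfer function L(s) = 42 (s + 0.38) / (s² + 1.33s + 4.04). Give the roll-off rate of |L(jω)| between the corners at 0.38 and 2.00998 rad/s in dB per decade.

In this band the factors already past their corner are: zero at 0.38; net slope = 20 dB/decade.

20 dB/decade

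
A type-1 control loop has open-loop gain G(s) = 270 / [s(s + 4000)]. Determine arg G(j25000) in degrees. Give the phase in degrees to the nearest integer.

∠(j25000 + 4000) = arctan(25000/4000) = 80.91°
∠(j25000) = 90.00°
∠G(j25000) = − (80.91° + 90.00°) = -170.91°

-171°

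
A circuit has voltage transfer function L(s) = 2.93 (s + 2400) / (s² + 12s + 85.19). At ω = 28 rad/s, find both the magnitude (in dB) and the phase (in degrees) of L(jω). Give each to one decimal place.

|L| = 19.2 dB, ∠L = -153.7°

|j28 + 2400| = √(28² + 2400²) = 2400
|(j28)² + 12(j28) + 85.19| = |-698.81 + j336| = 775.4
|L(j28)| = 2.93 × 2400 / 775.4 = 9.0696
20 log₁₀(9.0696) = 19.15 dB
∠(j28 + 2400) = arctan(28/2400) = 0.67°
∠[(j28)² + 12(j28) + 85.19] = ∠[-698.81 + j336] = 154.32°
∠L(j28) = 0.67° − 154.32° = -153.65°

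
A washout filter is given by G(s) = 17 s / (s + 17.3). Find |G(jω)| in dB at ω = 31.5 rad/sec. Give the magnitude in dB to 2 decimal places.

23.46 dB

|j31.5| = 31.5
|j31.5 + 17.3| = √(31.5² + 17.3²) = 35.94
|G(j31.5)| = 17 × 31.5 / 35.94 = 14.901
20 log₁₀(14.901) = 23.464 dB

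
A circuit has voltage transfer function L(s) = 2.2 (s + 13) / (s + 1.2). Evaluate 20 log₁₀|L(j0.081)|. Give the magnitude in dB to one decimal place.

|j0.081 + 13| = √(0.081² + 13²) = 13
|j0.081 + 1.2| = √(0.081² + 1.2²) = 1.203
|L(j0.081)| = 2.2 × 13 / 1.203 = 23.78
20 log₁₀(23.78) = 27.52 dB

27.5 dB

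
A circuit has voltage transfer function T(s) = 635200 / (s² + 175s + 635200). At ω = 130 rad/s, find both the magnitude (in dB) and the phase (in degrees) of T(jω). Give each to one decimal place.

|T| = 0.2 dB, ∠T = -2.1°

|(j130)² + 175(j130) + 635200| = |6.183e+05 + j22750| = 6.187e+05
|T(j130)| = 635200 / 6.187e+05 = 1.0266
20 log₁₀(1.0266) = 0.23 dB
∠[(j130)² + 175(j130) + 635200] = ∠[6.183e+05 + j22750] = 2.11°
∠T(j130) = −2.11° = -2.11°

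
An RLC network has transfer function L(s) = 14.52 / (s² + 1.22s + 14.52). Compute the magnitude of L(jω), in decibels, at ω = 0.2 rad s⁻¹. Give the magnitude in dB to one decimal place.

0.0 dB

|(j0.2)² + 1.22(j0.2) + 14.52| = |14.48 + j0.244| = 14.48
|L(j0.2)| = 14.52 / 14.48 = 1.0026
20 log₁₀(1.0026) = 0.02 dB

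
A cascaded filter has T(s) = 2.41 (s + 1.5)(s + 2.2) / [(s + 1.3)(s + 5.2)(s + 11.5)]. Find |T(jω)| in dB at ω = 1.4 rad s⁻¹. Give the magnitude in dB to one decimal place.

-19.3 dB

|j1.4 + 1.5| = √(1.4² + 1.5²) = 2.052
|j1.4 + 2.2| = √(1.4² + 2.2²) = 2.608
|j1.4 + 1.3| = √(1.4² + 1.3²) = 1.91
|j1.4 + 5.2| = √(1.4² + 5.2²) = 5.385
|j1.4 + 11.5| = √(1.4² + 11.5²) = 11.58
|T(j1.4)| = 2.41 × 2.052 × 2.608 / (1.91 × 5.385 × 11.58) = 0.10819
20 log₁₀(0.10819) = -19.32 dB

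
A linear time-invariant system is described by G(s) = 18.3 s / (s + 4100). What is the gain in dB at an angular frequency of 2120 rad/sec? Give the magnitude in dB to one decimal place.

|j2120| = 2120
|j2120 + 4100| = √(2120² + 4100²) = 4616
|G(j2120)| = 18.3 × 2120 / 4616 = 8.4053
20 log₁₀(8.4053) = 18.49 dB

18.5 dB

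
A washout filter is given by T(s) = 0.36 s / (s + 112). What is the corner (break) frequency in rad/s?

The single real pole at s = −112 gives a corner at ω = 112 rad/s.

112 rad/s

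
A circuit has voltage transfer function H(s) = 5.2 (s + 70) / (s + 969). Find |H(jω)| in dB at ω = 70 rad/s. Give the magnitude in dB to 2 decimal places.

-5.52 dB

|j70 + 70| = √(70² + 70²) = 98.99
|j70 + 969| = √(70² + 969²) = 971.5
|H(j70)| = 5.2 × 98.99 / 971.5 = 0.52986
20 log₁₀(0.52986) = -5.517 dB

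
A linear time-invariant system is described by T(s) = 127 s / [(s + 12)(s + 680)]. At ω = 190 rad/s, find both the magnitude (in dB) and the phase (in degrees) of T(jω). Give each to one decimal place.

|j190| = 190
|j190 + 12| = √(190² + 12²) = 190.4
|j190 + 680| = √(190² + 680²) = 706
|T(j190)| = 127 × 190 / (190.4 × 706) = 0.17952
20 log₁₀(0.17952) = -14.92 dB
∠(j190) = 90.00°
∠(j190 + 12) = arctan(190/12) = 86.39°
∠(j190 + 680) = arctan(190/680) = 15.61°
∠T(j190) = 90.00° − (86.39° + 15.61°) = -12.00°

|T| = -14.9 dB, ∠T = -12.0°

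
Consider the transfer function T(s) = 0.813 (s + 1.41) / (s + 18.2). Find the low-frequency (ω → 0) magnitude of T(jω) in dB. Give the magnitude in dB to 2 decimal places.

T(0) = 0.813 × 1.41 / 18.2 = 0.062985
20 log₁₀(0.062985) = -24.015 dB

-24.02 dB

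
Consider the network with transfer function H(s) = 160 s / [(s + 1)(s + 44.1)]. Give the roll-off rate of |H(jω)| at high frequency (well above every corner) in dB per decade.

With 1 zero and 2 poles, the high-frequency asymptotic slope is 20 × (1 − 2) = -20 dB/decade.

-20 dB/decade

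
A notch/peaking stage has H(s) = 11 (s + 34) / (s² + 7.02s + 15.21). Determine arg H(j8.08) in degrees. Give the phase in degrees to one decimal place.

∠(j8.08 + 34) = arctan(8.08/34) = 13.37°
∠[(j8.08)² + 7.02(j8.08) + 15.21] = ∠[-50.076 + j56.722] = 131.44°
∠H(j8.08) = 13.37° − 131.44° = -118.07°

-118.1°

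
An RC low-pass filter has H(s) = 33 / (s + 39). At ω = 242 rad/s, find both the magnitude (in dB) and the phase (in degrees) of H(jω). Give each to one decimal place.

|H| = -17.4 dB, ∠H = -80.8°

|j242 + 39| = √(242² + 39²) = 245.1
|H(j242)| = 33 / 245.1 = 0.13463
20 log₁₀(0.13463) = -17.42 dB
∠(j242 + 39) = arctan(242/39) = 80.85°
∠H(j242) = −80.85° = -80.85°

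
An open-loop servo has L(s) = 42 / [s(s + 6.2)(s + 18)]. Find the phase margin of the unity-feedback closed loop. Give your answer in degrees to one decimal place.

85.3°

Gain crossover: |L(jω)| = 1 at ω ≈ 0.376 rad/s.
∠L(j0.376) = −90° − arctan(0.376/6.2) − arctan(0.376/18) ≈ -94.66°
PM = 180° + (-94.66°) = 85.34°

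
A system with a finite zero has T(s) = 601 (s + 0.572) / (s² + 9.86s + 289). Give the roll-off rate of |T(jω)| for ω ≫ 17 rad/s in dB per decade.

With 1 zero and 2 poles, the high-frequency asymptotic slope is 20 × (1 − 2) = -20 dB/decade.

-20 dB/decade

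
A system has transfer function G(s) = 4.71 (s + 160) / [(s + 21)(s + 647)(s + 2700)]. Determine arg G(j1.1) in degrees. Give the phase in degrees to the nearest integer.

∠(j1.1 + 160) = arctan(1.1/160) = 0.39°
∠(j1.1 + 21) = arctan(1.1/21) = 3.00°
∠(j1.1 + 647) = arctan(1.1/647) = 0.10°
∠(j1.1 + 2700) = arctan(1.1/2700) = 0.02°
∠G(j1.1) = 0.39° − (3.00° + 0.10° + 0.02°) = -2.73°

-3°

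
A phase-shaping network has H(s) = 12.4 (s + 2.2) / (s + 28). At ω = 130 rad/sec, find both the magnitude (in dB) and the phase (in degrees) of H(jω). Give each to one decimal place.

|H| = 21.7 dB, ∠H = 11.2°

|j130 + 2.2| = √(130² + 2.2²) = 130
|j130 + 28| = √(130² + 28²) = 133
|H(j130)| = 12.4 × 130 / 133 = 12.124
20 log₁₀(12.124) = 21.67 dB
∠(j130 + 2.2) = arctan(130/2.2) = 89.03°
∠(j130 + 28) = arctan(130/28) = 77.85°
∠H(j130) = 89.03° − 77.85° = 11.19°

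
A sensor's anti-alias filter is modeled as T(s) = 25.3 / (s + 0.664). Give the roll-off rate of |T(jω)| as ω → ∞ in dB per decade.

With 0 zeros and 1 pole, the high-frequency asymptotic slope is 20 × (0 − 1) = -20 dB/decade.

-20 dB/decade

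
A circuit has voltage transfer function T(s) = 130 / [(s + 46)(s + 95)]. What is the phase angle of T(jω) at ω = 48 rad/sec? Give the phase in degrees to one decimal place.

-73.0°

∠(j48 + 46) = arctan(48/46) = 46.22°
∠(j48 + 95) = arctan(48/95) = 26.81°
∠T(j48) = − (46.22° + 26.81°) = -73.02°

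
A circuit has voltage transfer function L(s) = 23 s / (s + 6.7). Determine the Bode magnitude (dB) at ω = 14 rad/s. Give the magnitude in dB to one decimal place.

|j14| = 14
|j14 + 6.7| = √(14² + 6.7²) = 15.52
|L(j14)| = 23 × 14 / 15.52 = 20.747
20 log₁₀(20.747) = 26.34 dB

26.3 dB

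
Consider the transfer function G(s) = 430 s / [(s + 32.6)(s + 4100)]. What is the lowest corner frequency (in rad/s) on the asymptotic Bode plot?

32.6 rad/s

Break frequencies occur at each pole and zero magnitude: 32.6 rad/s, 4100 rad/s.
The lowest is 32.6 rad/s.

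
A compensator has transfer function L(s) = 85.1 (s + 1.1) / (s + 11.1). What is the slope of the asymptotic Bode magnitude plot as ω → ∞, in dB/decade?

With 1 zero and 1 pole, the high-frequency asymptotic slope is 20 × (1 − 1) = 0 dB/decade.

0 dB/decade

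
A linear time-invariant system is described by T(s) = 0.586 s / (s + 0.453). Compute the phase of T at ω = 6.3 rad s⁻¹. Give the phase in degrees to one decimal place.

4.1°

∠(j6.3) = 90.00°
∠(j6.3 + 0.453) = arctan(6.3/0.453) = 85.89°
∠T(j6.3) = 90.00° − 85.89° = 4.11°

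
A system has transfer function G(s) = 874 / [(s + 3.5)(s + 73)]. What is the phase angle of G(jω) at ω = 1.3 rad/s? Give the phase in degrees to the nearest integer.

-21 deg

∠(j1.3 + 3.5) = arctan(1.3/3.5) = 20.38°
∠(j1.3 + 73) = arctan(1.3/73) = 1.02°
∠G(j1.3) = − (20.38° + 1.02°) = -21.40°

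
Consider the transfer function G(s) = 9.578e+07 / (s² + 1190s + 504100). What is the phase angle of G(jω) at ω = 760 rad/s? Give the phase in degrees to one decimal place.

-94.6°

∠[(j760)² + 1190(j760) + 504100] = ∠[-73500 + j9.044e+05] = 94.65°
∠G(j760) = −94.65° = -94.65°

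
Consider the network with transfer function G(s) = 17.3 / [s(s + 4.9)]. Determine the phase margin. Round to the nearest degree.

58°

Gain crossover: |G(jω)| = 1 at ω ≈ 3.01 rad/s.
∠G(j3.01) = −90° − arctan(3.01/4.9) ≈ -121.55°
PM = 180° + (-121.55°) = 58.45°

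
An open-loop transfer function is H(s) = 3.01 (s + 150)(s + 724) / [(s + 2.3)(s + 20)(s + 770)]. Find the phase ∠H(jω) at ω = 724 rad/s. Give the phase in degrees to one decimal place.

∠(j724 + 150) = arctan(724/150) = 78.29°
∠(j724 + 724) = arctan(724/724) = 45.00°
∠(j724 + 2.3) = arctan(724/2.3) = 89.82°
∠(j724 + 20) = arctan(724/20) = 88.42°
∠(j724 + 770) = arctan(724/770) = 43.24°
∠H(j724) = 78.29° + 45.00° − (89.82° + 88.42° + 43.24°) = -98.18°

-98.2°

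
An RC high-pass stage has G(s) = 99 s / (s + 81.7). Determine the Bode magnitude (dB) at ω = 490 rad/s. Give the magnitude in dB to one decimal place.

|j490| = 490
|j490 + 81.7| = √(490² + 81.7²) = 496.8
|G(j490)| = 99 × 490 / 496.8 = 97.652
20 log₁₀(97.652) = 39.79 dB

39.8 dB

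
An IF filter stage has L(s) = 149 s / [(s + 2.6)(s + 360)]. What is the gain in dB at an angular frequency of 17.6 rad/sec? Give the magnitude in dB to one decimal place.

|j17.6| = 17.6
|j17.6 + 2.6| = √(17.6² + 2.6²) = 17.79
|j17.6 + 360| = √(17.6² + 360²) = 360.4
|L(j17.6)| = 149 × 17.6 / (17.79 × 360.4) = 0.40896
20 log₁₀(0.40896) = -7.77 dB

-7.8 dB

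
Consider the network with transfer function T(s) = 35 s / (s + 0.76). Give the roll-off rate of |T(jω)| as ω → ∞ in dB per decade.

0 dB/decade

With 1 zero and 1 pole, the high-frequency asymptotic slope is 20 × (1 − 1) = 0 dB/decade.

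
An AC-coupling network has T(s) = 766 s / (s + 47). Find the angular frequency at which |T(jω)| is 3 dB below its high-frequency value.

47 rad/sec

For a single-pole high-pass, the −3 dB point is at the pole: ω = 47 rad/sec.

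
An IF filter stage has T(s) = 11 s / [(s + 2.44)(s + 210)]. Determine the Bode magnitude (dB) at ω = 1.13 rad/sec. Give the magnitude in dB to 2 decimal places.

-33.15 dB

|j1.13| = 1.13
|j1.13 + 2.44| = √(1.13² + 2.44²) = 2.689
|j1.13 + 210| = √(1.13² + 210²) = 210
|T(j1.13)| = 11 × 1.13 / (2.689 × 210) = 0.022012
20 log₁₀(0.022012) = -33.147 dB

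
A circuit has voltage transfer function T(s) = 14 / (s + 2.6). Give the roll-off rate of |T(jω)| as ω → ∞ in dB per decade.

-20 dB/decade

With 0 zeros and 1 pole, the high-frequency asymptotic slope is 20 × (0 − 1) = -20 dB/decade.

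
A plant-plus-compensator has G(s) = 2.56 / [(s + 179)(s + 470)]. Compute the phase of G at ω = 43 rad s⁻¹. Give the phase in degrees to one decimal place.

-18.7 deg

∠(j43 + 179) = arctan(43/179) = 13.51°
∠(j43 + 470) = arctan(43/470) = 5.23°
∠G(j43) = − (13.51° + 5.23°) = -18.74°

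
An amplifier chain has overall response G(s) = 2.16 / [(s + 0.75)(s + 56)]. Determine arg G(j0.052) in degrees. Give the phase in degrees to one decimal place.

∠(j0.052 + 0.75) = arctan(0.052/0.75) = 3.97°
∠(j0.052 + 56) = arctan(0.052/56) = 0.05°
∠G(j0.052) = − (3.97° + 0.05°) = -4.02°

-4.0°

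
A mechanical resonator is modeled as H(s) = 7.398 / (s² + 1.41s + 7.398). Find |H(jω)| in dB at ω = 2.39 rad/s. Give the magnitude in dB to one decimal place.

|(j2.39)² + 1.41(j2.39) + 7.398| = |1.6859 + j3.3699| = 3.768
|H(j2.39)| = 7.398 / 3.768 = 1.9633
20 log₁₀(1.9633) = 5.86 dB

5.9 dB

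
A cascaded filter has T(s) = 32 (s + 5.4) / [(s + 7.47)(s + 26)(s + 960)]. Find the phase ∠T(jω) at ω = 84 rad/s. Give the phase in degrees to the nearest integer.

-76°

∠(j84 + 5.4) = arctan(84/5.4) = 86.32°
∠(j84 + 7.47) = arctan(84/7.47) = 84.92°
∠(j84 + 26) = arctan(84/26) = 72.80°
∠(j84 + 960) = arctan(84/960) = 5.00°
∠T(j84) = 86.32° − (84.92° + 72.80° + 5.00°) = -76.40°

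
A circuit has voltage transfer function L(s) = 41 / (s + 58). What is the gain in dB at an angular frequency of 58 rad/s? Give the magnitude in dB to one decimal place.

|j58 + 58| = √(58² + 58²) = 82.02
|L(j58)| = 41 / 82.02 = 0.49985
20 log₁₀(0.49985) = -6.02 dB

-6.0 dB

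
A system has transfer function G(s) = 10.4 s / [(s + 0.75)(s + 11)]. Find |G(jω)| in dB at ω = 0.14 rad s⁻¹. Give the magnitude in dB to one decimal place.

|j0.14| = 0.14
|j0.14 + 0.75| = √(0.14² + 0.75²) = 0.763
|j0.14 + 11| = √(0.14² + 11²) = 11
|G(j0.14)| = 10.4 × 0.14 / (0.763 × 11) = 0.17347
20 log₁₀(0.17347) = -15.22 dB

-15.2 dB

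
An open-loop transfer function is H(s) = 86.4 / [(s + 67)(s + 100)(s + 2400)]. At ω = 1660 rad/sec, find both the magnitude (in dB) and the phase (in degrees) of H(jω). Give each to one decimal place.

|j1660 + 67| = √(1660² + 67²) = 1661
|j1660 + 100| = √(1660² + 100²) = 1663
|j1660 + 2400| = √(1660² + 2400²) = 2918
|H(j1660)| = 86.4 / (1661 × 1663 × 2918) = 1.0716e-08
20 log₁₀(1.0716e-08) = -159.40 dB
∠(j1660 + 67) = arctan(1660/67) = 87.69°
∠(j1660 + 100) = arctan(1660/100) = 86.55°
∠(j1660 + 2400) = arctan(1660/2400) = 34.67°
∠H(j1660) = − (87.69° + 86.55° + 34.67°) = -208.91°

|H| = -159.4 dB, ∠H = -208.9°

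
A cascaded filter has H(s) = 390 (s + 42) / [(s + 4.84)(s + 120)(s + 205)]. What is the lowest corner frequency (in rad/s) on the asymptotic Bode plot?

Break frequencies occur at each pole and zero magnitude: 4.84 rad/s, 42 rad/s, 120 rad/s, 205 rad/s.
The lowest is 4.84 rad/s.

4.84 rad/s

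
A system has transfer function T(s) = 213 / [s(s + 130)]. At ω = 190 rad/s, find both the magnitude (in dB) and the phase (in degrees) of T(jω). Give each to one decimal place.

|j190 + 130| = √(190² + 130²) = 230.2
|j190| = 190
|T(j190)| = 213 / (230.2 × 190) = 0.0048695
20 log₁₀(0.0048695) = -46.25 dB
∠(j190 + 130) = arctan(190/130) = 55.62°
∠(j190) = 90.00°
∠T(j190) = − (55.62° + 90.00°) = -145.62°

|T| = -46.3 dB, ∠T = -145.6°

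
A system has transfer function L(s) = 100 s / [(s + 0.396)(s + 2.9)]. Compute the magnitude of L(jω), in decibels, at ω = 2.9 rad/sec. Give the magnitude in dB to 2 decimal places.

27.66 dB

|j2.9| = 2.9
|j2.9 + 0.396| = √(2.9² + 0.396²) = 2.927
|j2.9 + 2.9| = √(2.9² + 2.9²) = 4.101
|L(j2.9)| = 100 × 2.9 / (2.927 × 4.101) = 24.159
20 log₁₀(24.159) = 27.662 dB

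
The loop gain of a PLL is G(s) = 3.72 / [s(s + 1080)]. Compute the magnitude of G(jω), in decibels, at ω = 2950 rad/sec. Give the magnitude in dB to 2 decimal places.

-127.93 dB

|j2950 + 1080| = √(2950² + 1080²) = 3141
|j2950| = 2950
|G(j2950)| = 3.72 / (3141 × 2950) = 4.0141e-07
20 log₁₀(4.0141e-07) = -127.928 dB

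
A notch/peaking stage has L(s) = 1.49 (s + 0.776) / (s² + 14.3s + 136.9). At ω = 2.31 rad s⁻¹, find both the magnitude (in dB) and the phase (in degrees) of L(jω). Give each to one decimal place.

|L| = -31.4 dB, ∠L = 57.3°

|j2.31 + 0.776| = √(2.31² + 0.776²) = 2.437
|(j2.31)² + 14.3(j2.31) + 136.9| = |131.56 + j33.033| = 135.6
|L(j2.31)| = 1.49 × 2.437 / 135.6 = 0.026767
20 log₁₀(0.026767) = -31.45 dB
∠(j2.31 + 0.776) = arctan(2.31/0.776) = 71.43°
∠[(j2.31)² + 14.3(j2.31) + 136.9] = ∠[131.56 + j33.033] = 14.09°
∠L(j2.31) = 71.43° − 14.09° = 57.34°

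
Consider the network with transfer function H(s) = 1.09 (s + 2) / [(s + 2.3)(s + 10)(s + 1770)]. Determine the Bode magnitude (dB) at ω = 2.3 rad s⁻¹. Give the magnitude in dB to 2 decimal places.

|j2.3 + 2| = √(2.3² + 2²) = 3.048
|j2.3 + 2.3| = √(2.3² + 2.3²) = 3.253
|j2.3 + 10| = √(2.3² + 10²) = 10.26
|j2.3 + 1770| = √(2.3² + 1770²) = 1770
|H(j2.3)| = 1.09 × 3.048 / (3.253 × 10.26 × 1770) = 5.6237e-05
20 log₁₀(5.6237e-05) = -85.000 dB

-85.00 dB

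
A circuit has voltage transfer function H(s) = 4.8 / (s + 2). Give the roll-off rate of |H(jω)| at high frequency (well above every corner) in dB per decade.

With 0 zeros and 1 pole, the high-frequency asymptotic slope is 20 × (0 − 1) = -20 dB/decade.

-20 dB/decade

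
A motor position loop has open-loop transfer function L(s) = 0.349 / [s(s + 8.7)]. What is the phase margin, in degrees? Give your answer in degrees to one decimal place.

89.7°

Gain crossover: |L(jω)| = 1 at ω ≈ 0.0401 rad/sec.
∠L(j0.0401) = −90° − arctan(0.0401/8.7) ≈ -90.26°
PM = 180° + (-90.26°) = 89.74°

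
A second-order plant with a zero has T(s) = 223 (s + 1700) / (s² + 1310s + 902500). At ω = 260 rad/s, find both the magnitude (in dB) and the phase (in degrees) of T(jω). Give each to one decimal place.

|j260 + 1700| = √(260² + 1700²) = 1720
|(j260)² + 1310(j260) + 902500| = |8.349e+05 + j3.406e+05| = 9.017e+05
|T(j260)| = 223 × 1720 / 9.017e+05 = 0.42532
20 log₁₀(0.42532) = -7.43 dB
∠(j260 + 1700) = arctan(260/1700) = 8.70°
∠[(j260)² + 1310(j260) + 902500] = ∠[8.349e+05 + j3.406e+05] = 22.19°
∠T(j260) = 8.70° − 22.19° = -13.50°

|T| = -7.4 dB, ∠T = -13.5°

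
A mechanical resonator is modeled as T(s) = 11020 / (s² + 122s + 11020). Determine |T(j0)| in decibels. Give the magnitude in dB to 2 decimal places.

0.00 dB

T(0) = 11020 / 11020 = 1
20 log₁₀(1) = 0.000 dB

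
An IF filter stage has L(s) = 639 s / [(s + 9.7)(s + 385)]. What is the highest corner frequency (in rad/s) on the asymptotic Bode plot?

Break frequencies occur at each pole and zero magnitude: 9.7 rad/s, 385 rad/s.
The highest is 385 rad/s.

385 rad/s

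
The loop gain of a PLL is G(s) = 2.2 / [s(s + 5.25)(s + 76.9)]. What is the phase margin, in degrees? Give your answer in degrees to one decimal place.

89.9°

Gain crossover: |G(jω)| = 1 at ω ≈ 0.00545 rad s⁻¹.
∠G(j0.00545) = −90° − arctan(0.00545/5.25) − arctan(0.00545/76.9) ≈ -90.06°
PM = 180° + (-90.06°) = 89.94°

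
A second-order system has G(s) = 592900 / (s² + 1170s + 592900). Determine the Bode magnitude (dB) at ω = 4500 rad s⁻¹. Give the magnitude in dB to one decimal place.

-30.7 dB

|(j4500)² + 1170(j4500) + 592900| = |-1.9657e+07 + j5.265e+06| = 2.035e+07
|G(j4500)| = 592900 / 2.035e+07 = 0.029135
20 log₁₀(0.029135) = -30.71 dB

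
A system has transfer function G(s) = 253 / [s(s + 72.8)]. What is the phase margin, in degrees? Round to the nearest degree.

Gain crossover: |G(jω)| = 1 at ω ≈ 3.47 rad/s.
∠G(j3.47) = −90° − arctan(3.47/72.8) ≈ -92.73°
PM = 180° + (-92.73°) = 87.27°

87°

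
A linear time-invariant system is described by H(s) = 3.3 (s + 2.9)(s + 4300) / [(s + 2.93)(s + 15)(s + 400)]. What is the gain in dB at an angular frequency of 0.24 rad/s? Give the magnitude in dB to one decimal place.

7.4 dB

|j0.24 + 2.9| = √(0.24² + 2.9²) = 2.91
|j0.24 + 4300| = √(0.24² + 4300²) = 4300
|j0.24 + 2.93| = √(0.24² + 2.93²) = 2.94
|j0.24 + 15| = √(0.24² + 15²) = 15
|j0.24 + 400| = √(0.24² + 400²) = 400
|H(j0.24)| = 3.3 × 2.91 × 4300 / (2.94 × 15 × 400) = 2.3406
20 log₁₀(2.3406) = 7.39 dB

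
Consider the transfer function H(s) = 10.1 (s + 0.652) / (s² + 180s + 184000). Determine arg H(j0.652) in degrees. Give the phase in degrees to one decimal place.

∠(j0.652 + 0.652) = arctan(0.652/0.652) = 45.00°
∠[(j0.652)² + 180(j0.652) + 184000] = ∠[1.84e+05 + j117.36] = 0.04°
∠H(j0.652) = 45.00° − 0.04° = 44.96°

45.0 deg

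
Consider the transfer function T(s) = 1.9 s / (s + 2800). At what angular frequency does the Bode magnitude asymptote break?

The single real pole at s = −2800 gives a corner at ω = 2800 rad/s.

2800 rad/s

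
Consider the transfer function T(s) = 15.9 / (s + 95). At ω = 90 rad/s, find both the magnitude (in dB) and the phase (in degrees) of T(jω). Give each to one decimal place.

|T| = -18.3 dB, ∠T = -43.5°

|j90 + 95| = √(90² + 95²) = 130.9
|T(j90)| = 15.9 / 130.9 = 0.1215
20 log₁₀(0.1215) = -18.31 dB
∠(j90 + 95) = arctan(90/95) = 43.45°
∠T(j90) = −43.45° = -43.45°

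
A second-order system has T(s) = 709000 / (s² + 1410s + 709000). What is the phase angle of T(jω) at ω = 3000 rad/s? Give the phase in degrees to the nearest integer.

-153°

∠[(j3000)² + 1410(j3000) + 709000] = ∠[-8.291e+06 + j4.23e+06] = 152.97°
∠T(j3000) = −152.97° = -152.97°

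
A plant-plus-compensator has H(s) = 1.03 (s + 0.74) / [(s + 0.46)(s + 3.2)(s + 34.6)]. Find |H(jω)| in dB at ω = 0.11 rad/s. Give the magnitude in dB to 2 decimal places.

|j0.11 + 0.74| = √(0.11² + 0.74²) = 0.7481
|j0.11 + 0.46| = √(0.11² + 0.46²) = 0.473
|j0.11 + 3.2| = √(0.11² + 3.2²) = 3.202
|j0.11 + 34.6| = √(0.11² + 34.6²) = 34.6
|H(j0.11)| = 1.03 × 0.7481 / (0.473 × 3.202 × 34.6) = 0.014706
20 log₁₀(0.014706) = -36.650 dB

-36.65 dB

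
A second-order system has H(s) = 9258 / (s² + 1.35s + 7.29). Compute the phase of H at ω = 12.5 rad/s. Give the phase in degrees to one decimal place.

-173.5°

∠[(j12.5)² + 1.35(j12.5) + 7.29] = ∠[-148.96 + j16.875] = 173.54°
∠H(j12.5) = −173.54° = -173.54°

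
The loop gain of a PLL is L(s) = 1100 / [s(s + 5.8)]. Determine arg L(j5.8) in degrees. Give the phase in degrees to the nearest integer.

∠(j5.8 + 5.8) = arctan(5.8/5.8) = 45.00°
∠(j5.8) = 90.00°
∠L(j5.8) = − (45.00° + 90.00°) = -135.00°

-135°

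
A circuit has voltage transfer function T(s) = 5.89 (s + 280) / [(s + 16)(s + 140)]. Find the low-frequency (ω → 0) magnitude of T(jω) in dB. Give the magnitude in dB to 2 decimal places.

-2.66 dB

T(0) = 5.89 × 280 / (16 × 140) = 0.73625
20 log₁₀(0.73625) = -2.659 dB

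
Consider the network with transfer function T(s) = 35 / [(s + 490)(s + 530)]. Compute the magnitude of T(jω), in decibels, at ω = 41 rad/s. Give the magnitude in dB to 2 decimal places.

|j41 + 490| = √(41² + 490²) = 491.7
|j41 + 530| = √(41² + 530²) = 531.6
|T(j41)| = 35 / (491.7 × 531.6) = 0.0001339
20 log₁₀(0.0001339) = -77.464 dB

-77.46 dB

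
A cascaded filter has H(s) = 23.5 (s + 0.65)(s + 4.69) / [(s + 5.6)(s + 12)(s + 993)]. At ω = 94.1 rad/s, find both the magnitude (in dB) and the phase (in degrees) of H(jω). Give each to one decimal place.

|H| = -32.6 dB, ∠H = 2.0°

|j94.1 + 0.65| = √(94.1² + 0.65²) = 94.1
|j94.1 + 4.69| = √(94.1² + 4.69²) = 94.22
|j94.1 + 5.6| = √(94.1² + 5.6²) = 94.27
|j94.1 + 12| = √(94.1² + 12²) = 94.86
|j94.1 + 993| = √(94.1² + 993²) = 997.4
|H(j94.1)| = 23.5 × 94.1 × 94.22 / (94.27 × 94.86 × 997.4) = 0.023359
20 log₁₀(0.023359) = -32.63 dB
∠(j94.1 + 0.65) = arctan(94.1/0.65) = 89.60°
∠(j94.1 + 4.69) = arctan(94.1/4.69) = 87.15°
∠(j94.1 + 5.6) = arctan(94.1/5.6) = 86.59°
∠(j94.1 + 12) = arctan(94.1/12) = 82.73°
∠(j94.1 + 993) = arctan(94.1/993) = 5.41°
∠H(j94.1) = 89.60° + 87.15° − (86.59° + 82.73° + 5.41°) = 2.01°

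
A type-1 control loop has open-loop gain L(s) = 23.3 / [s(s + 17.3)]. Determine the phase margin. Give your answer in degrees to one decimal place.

Gain crossover: |L(jω)| = 1 at ω ≈ 1.34 rad/s.
∠L(j1.34) = −90° − arctan(1.34/17.3) ≈ -94.44°
PM = 180° + (-94.44°) = 85.56°

85.6°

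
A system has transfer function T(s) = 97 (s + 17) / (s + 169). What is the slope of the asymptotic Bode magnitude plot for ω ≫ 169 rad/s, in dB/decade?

0 dB/decade

With 1 zero and 1 pole, the high-frequency asymptotic slope is 20 × (1 − 1) = 0 dB/decade.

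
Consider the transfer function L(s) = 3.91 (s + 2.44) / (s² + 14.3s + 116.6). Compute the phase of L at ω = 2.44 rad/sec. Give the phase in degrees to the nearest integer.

∠(j2.44 + 2.44) = arctan(2.44/2.44) = 45.00°
∠[(j2.44)² + 14.3(j2.44) + 116.6] = ∠[110.65 + j34.892] = 17.50°
∠L(j2.44) = 45.00° − 17.50° = 27.50°

27°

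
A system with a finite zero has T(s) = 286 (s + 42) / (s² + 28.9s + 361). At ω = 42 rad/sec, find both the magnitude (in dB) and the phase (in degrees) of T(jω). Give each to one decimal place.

|j42 + 42| = √(42² + 42²) = 59.4
|(j42)² + 28.9(j42) + 361| = |-1403 + j1213.8| = 1855
|T(j42)| = 286 × 59.4 / 1855 = 9.1568
20 log₁₀(9.1568) = 19.23 dB
∠(j42 + 42) = arctan(42/42) = 45.00°
∠[(j42)² + 28.9(j42) + 361] = ∠[-1403 + j1213.8] = 139.14°
∠T(j42) = 45.00° − 139.14° = -94.14°

|T| = 19.2 dB, ∠T = -94.1°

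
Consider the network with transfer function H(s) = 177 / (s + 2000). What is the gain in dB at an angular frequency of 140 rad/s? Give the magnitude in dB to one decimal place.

-21.1 dB

|j140 + 2000| = √(140² + 2000²) = 2005
|H(j140)| = 177 / 2005 = 0.088284
20 log₁₀(0.088284) = -21.08 dB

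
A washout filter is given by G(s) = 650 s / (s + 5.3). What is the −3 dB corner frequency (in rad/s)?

5.3 rad/s

For a single-pole high-pass, the −3 dB point is at the pole: ω = 5.3 rad/s.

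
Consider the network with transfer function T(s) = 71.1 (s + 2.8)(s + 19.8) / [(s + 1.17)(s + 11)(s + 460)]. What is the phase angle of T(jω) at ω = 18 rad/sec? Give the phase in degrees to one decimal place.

-23.7°

∠(j18 + 2.8) = arctan(18/2.8) = 81.16°
∠(j18 + 19.8) = arctan(18/19.8) = 42.27°
∠(j18 + 1.17) = arctan(18/1.17) = 86.28°
∠(j18 + 11) = arctan(18/11) = 58.57°
∠(j18 + 460) = arctan(18/460) = 2.24°
∠T(j18) = 81.16° + 42.27° − (86.28° + 58.57° + 2.24°) = -23.66°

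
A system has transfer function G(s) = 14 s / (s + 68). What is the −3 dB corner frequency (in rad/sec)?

For a single-pole high-pass, the −3 dB point is at the pole: ω = 68 rad/sec.

68 rad/sec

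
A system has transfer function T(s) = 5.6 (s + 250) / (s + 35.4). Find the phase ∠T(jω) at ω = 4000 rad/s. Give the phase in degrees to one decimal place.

-3.1°

∠(j4000 + 250) = arctan(4000/250) = 86.42°
∠(j4000 + 35.4) = arctan(4000/35.4) = 89.49°
∠T(j4000) = 86.42° − 89.49° = -3.07°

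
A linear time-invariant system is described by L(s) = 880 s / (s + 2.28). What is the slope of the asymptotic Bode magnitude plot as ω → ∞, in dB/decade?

0 dB/decade

With 1 zero and 1 pole, the high-frequency asymptotic slope is 20 × (1 − 1) = 0 dB/decade.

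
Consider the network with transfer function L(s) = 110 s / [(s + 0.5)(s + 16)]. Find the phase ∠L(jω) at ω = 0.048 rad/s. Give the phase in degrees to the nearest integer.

84°

∠(j0.048) = 90.00°
∠(j0.048 + 0.5) = arctan(0.048/0.5) = 5.48°
∠(j0.048 + 16) = arctan(0.048/16) = 0.17°
∠L(j0.048) = 90.00° − (5.48° + 0.17°) = 84.34°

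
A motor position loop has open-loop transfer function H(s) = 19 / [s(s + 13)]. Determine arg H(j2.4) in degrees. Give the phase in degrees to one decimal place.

-100.5°

∠(j2.4 + 13) = arctan(2.4/13) = 10.46°
∠(j2.4) = 90.00°
∠H(j2.4) = − (10.46° + 90.00°) = -100.46°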